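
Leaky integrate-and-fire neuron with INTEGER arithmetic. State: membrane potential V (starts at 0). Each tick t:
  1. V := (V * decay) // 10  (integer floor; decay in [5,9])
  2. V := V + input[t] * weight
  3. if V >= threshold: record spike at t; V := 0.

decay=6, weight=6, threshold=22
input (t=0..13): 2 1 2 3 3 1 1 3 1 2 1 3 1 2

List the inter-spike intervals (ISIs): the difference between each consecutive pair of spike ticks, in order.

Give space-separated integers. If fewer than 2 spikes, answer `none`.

Answer: 4 4

Derivation:
t=0: input=2 -> V=12
t=1: input=1 -> V=13
t=2: input=2 -> V=19
t=3: input=3 -> V=0 FIRE
t=4: input=3 -> V=18
t=5: input=1 -> V=16
t=6: input=1 -> V=15
t=7: input=3 -> V=0 FIRE
t=8: input=1 -> V=6
t=9: input=2 -> V=15
t=10: input=1 -> V=15
t=11: input=3 -> V=0 FIRE
t=12: input=1 -> V=6
t=13: input=2 -> V=15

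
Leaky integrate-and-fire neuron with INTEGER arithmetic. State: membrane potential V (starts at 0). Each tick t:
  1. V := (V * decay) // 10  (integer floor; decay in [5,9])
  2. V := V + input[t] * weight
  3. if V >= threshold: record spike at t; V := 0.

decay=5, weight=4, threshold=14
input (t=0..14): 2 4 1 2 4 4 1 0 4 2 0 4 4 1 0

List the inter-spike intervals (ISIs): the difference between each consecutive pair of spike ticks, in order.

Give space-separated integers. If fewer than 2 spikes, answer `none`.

t=0: input=2 -> V=8
t=1: input=4 -> V=0 FIRE
t=2: input=1 -> V=4
t=3: input=2 -> V=10
t=4: input=4 -> V=0 FIRE
t=5: input=4 -> V=0 FIRE
t=6: input=1 -> V=4
t=7: input=0 -> V=2
t=8: input=4 -> V=0 FIRE
t=9: input=2 -> V=8
t=10: input=0 -> V=4
t=11: input=4 -> V=0 FIRE
t=12: input=4 -> V=0 FIRE
t=13: input=1 -> V=4
t=14: input=0 -> V=2

Answer: 3 1 3 3 1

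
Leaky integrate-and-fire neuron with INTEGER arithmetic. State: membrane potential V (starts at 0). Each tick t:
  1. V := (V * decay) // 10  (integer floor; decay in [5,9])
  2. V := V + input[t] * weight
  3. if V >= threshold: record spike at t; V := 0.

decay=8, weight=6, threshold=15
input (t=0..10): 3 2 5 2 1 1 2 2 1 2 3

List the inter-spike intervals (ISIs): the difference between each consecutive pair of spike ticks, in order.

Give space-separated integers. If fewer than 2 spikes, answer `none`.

t=0: input=3 -> V=0 FIRE
t=1: input=2 -> V=12
t=2: input=5 -> V=0 FIRE
t=3: input=2 -> V=12
t=4: input=1 -> V=0 FIRE
t=5: input=1 -> V=6
t=6: input=2 -> V=0 FIRE
t=7: input=2 -> V=12
t=8: input=1 -> V=0 FIRE
t=9: input=2 -> V=12
t=10: input=3 -> V=0 FIRE

Answer: 2 2 2 2 2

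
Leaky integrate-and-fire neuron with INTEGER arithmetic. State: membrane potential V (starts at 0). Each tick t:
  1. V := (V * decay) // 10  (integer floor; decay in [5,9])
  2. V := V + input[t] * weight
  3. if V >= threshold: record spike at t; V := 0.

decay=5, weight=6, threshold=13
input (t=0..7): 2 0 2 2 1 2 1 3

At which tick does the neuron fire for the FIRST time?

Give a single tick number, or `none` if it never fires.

t=0: input=2 -> V=12
t=1: input=0 -> V=6
t=2: input=2 -> V=0 FIRE
t=3: input=2 -> V=12
t=4: input=1 -> V=12
t=5: input=2 -> V=0 FIRE
t=6: input=1 -> V=6
t=7: input=3 -> V=0 FIRE

Answer: 2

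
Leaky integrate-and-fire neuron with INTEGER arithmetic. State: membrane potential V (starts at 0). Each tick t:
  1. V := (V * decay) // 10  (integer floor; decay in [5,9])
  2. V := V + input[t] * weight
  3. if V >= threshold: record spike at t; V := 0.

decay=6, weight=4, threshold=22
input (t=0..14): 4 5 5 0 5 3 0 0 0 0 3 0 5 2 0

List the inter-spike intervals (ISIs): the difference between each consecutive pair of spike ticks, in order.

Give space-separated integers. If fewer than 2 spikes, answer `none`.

t=0: input=4 -> V=16
t=1: input=5 -> V=0 FIRE
t=2: input=5 -> V=20
t=3: input=0 -> V=12
t=4: input=5 -> V=0 FIRE
t=5: input=3 -> V=12
t=6: input=0 -> V=7
t=7: input=0 -> V=4
t=8: input=0 -> V=2
t=9: input=0 -> V=1
t=10: input=3 -> V=12
t=11: input=0 -> V=7
t=12: input=5 -> V=0 FIRE
t=13: input=2 -> V=8
t=14: input=0 -> V=4

Answer: 3 8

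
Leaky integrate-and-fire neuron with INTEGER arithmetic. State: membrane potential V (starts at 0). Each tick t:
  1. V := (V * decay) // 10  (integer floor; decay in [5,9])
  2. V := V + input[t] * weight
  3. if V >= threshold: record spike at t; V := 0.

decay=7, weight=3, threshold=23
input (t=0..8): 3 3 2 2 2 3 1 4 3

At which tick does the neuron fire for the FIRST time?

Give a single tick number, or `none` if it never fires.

Answer: 7

Derivation:
t=0: input=3 -> V=9
t=1: input=3 -> V=15
t=2: input=2 -> V=16
t=3: input=2 -> V=17
t=4: input=2 -> V=17
t=5: input=3 -> V=20
t=6: input=1 -> V=17
t=7: input=4 -> V=0 FIRE
t=8: input=3 -> V=9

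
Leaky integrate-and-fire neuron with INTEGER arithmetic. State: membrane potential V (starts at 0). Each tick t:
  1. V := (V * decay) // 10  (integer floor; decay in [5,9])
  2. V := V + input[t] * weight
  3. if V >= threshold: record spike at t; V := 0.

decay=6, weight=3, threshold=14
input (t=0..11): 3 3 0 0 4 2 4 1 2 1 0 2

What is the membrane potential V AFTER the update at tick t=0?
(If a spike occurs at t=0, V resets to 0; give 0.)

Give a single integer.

t=0: input=3 -> V=9
t=1: input=3 -> V=0 FIRE
t=2: input=0 -> V=0
t=3: input=0 -> V=0
t=4: input=4 -> V=12
t=5: input=2 -> V=13
t=6: input=4 -> V=0 FIRE
t=7: input=1 -> V=3
t=8: input=2 -> V=7
t=9: input=1 -> V=7
t=10: input=0 -> V=4
t=11: input=2 -> V=8

Answer: 9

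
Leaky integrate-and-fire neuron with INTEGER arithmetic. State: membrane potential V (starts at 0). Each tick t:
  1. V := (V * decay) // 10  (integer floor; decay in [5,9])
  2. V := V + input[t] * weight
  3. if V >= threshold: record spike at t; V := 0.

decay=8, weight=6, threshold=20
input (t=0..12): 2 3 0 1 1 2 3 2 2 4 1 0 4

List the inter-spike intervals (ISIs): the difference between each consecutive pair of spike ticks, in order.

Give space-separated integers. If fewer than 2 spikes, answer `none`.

t=0: input=2 -> V=12
t=1: input=3 -> V=0 FIRE
t=2: input=0 -> V=0
t=3: input=1 -> V=6
t=4: input=1 -> V=10
t=5: input=2 -> V=0 FIRE
t=6: input=3 -> V=18
t=7: input=2 -> V=0 FIRE
t=8: input=2 -> V=12
t=9: input=4 -> V=0 FIRE
t=10: input=1 -> V=6
t=11: input=0 -> V=4
t=12: input=4 -> V=0 FIRE

Answer: 4 2 2 3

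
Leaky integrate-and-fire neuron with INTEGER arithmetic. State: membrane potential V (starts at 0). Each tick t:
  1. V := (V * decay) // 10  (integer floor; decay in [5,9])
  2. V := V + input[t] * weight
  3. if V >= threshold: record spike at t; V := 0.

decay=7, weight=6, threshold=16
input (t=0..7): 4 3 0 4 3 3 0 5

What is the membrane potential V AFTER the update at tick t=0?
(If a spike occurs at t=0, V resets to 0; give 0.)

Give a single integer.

Answer: 0

Derivation:
t=0: input=4 -> V=0 FIRE
t=1: input=3 -> V=0 FIRE
t=2: input=0 -> V=0
t=3: input=4 -> V=0 FIRE
t=4: input=3 -> V=0 FIRE
t=5: input=3 -> V=0 FIRE
t=6: input=0 -> V=0
t=7: input=5 -> V=0 FIRE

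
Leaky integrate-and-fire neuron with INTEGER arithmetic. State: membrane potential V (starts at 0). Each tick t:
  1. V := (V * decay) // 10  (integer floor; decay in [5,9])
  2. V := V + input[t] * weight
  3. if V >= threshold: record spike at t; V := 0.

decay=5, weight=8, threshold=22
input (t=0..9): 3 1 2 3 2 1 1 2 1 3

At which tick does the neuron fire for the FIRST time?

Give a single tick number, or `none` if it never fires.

t=0: input=3 -> V=0 FIRE
t=1: input=1 -> V=8
t=2: input=2 -> V=20
t=3: input=3 -> V=0 FIRE
t=4: input=2 -> V=16
t=5: input=1 -> V=16
t=6: input=1 -> V=16
t=7: input=2 -> V=0 FIRE
t=8: input=1 -> V=8
t=9: input=3 -> V=0 FIRE

Answer: 0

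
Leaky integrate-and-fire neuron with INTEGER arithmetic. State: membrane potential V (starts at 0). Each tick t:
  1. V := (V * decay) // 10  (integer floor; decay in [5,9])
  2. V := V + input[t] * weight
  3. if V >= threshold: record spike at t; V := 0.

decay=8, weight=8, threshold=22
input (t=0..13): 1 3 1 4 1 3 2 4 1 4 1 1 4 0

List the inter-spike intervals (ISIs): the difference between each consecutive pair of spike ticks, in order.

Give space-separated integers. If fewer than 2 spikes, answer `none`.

Answer: 2 2 2 2 3

Derivation:
t=0: input=1 -> V=8
t=1: input=3 -> V=0 FIRE
t=2: input=1 -> V=8
t=3: input=4 -> V=0 FIRE
t=4: input=1 -> V=8
t=5: input=3 -> V=0 FIRE
t=6: input=2 -> V=16
t=7: input=4 -> V=0 FIRE
t=8: input=1 -> V=8
t=9: input=4 -> V=0 FIRE
t=10: input=1 -> V=8
t=11: input=1 -> V=14
t=12: input=4 -> V=0 FIRE
t=13: input=0 -> V=0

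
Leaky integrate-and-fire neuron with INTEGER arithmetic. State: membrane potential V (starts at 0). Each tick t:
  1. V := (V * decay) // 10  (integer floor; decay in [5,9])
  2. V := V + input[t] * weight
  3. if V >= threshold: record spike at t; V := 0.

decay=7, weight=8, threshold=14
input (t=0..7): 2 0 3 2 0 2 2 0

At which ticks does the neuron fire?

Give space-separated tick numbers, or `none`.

Answer: 0 2 3 5 6

Derivation:
t=0: input=2 -> V=0 FIRE
t=1: input=0 -> V=0
t=2: input=3 -> V=0 FIRE
t=3: input=2 -> V=0 FIRE
t=4: input=0 -> V=0
t=5: input=2 -> V=0 FIRE
t=6: input=2 -> V=0 FIRE
t=7: input=0 -> V=0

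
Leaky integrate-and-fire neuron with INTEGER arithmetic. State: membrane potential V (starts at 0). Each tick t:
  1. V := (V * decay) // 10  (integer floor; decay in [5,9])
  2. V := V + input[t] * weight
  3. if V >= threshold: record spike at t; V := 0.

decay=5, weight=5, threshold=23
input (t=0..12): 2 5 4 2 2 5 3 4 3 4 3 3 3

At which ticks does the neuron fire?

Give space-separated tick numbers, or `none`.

Answer: 1 5 7 9 12

Derivation:
t=0: input=2 -> V=10
t=1: input=5 -> V=0 FIRE
t=2: input=4 -> V=20
t=3: input=2 -> V=20
t=4: input=2 -> V=20
t=5: input=5 -> V=0 FIRE
t=6: input=3 -> V=15
t=7: input=4 -> V=0 FIRE
t=8: input=3 -> V=15
t=9: input=4 -> V=0 FIRE
t=10: input=3 -> V=15
t=11: input=3 -> V=22
t=12: input=3 -> V=0 FIRE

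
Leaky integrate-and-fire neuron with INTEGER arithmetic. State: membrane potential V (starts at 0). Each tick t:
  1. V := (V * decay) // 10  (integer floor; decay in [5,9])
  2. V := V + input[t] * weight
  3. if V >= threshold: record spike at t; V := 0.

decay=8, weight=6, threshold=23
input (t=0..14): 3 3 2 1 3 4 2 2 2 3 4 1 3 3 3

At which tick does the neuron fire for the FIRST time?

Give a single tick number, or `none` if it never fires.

t=0: input=3 -> V=18
t=1: input=3 -> V=0 FIRE
t=2: input=2 -> V=12
t=3: input=1 -> V=15
t=4: input=3 -> V=0 FIRE
t=5: input=4 -> V=0 FIRE
t=6: input=2 -> V=12
t=7: input=2 -> V=21
t=8: input=2 -> V=0 FIRE
t=9: input=3 -> V=18
t=10: input=4 -> V=0 FIRE
t=11: input=1 -> V=6
t=12: input=3 -> V=22
t=13: input=3 -> V=0 FIRE
t=14: input=3 -> V=18

Answer: 1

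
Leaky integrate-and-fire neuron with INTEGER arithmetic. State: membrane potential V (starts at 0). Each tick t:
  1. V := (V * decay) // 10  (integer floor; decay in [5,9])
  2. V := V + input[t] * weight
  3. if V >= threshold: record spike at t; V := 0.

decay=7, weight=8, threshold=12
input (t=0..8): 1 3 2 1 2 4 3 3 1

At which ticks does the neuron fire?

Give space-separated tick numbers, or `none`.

t=0: input=1 -> V=8
t=1: input=3 -> V=0 FIRE
t=2: input=2 -> V=0 FIRE
t=3: input=1 -> V=8
t=4: input=2 -> V=0 FIRE
t=5: input=4 -> V=0 FIRE
t=6: input=3 -> V=0 FIRE
t=7: input=3 -> V=0 FIRE
t=8: input=1 -> V=8

Answer: 1 2 4 5 6 7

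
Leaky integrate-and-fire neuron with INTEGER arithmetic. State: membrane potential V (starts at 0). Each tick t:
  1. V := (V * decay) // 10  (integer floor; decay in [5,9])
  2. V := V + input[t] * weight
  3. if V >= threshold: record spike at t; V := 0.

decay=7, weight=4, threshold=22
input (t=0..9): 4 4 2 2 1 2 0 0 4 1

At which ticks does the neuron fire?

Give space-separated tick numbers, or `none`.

Answer: 1

Derivation:
t=0: input=4 -> V=16
t=1: input=4 -> V=0 FIRE
t=2: input=2 -> V=8
t=3: input=2 -> V=13
t=4: input=1 -> V=13
t=5: input=2 -> V=17
t=6: input=0 -> V=11
t=7: input=0 -> V=7
t=8: input=4 -> V=20
t=9: input=1 -> V=18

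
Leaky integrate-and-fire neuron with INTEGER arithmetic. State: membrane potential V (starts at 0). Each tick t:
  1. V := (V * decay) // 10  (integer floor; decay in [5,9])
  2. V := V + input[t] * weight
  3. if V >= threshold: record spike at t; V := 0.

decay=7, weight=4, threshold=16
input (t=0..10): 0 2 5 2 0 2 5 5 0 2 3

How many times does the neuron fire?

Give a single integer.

Answer: 4

Derivation:
t=0: input=0 -> V=0
t=1: input=2 -> V=8
t=2: input=5 -> V=0 FIRE
t=3: input=2 -> V=8
t=4: input=0 -> V=5
t=5: input=2 -> V=11
t=6: input=5 -> V=0 FIRE
t=7: input=5 -> V=0 FIRE
t=8: input=0 -> V=0
t=9: input=2 -> V=8
t=10: input=3 -> V=0 FIRE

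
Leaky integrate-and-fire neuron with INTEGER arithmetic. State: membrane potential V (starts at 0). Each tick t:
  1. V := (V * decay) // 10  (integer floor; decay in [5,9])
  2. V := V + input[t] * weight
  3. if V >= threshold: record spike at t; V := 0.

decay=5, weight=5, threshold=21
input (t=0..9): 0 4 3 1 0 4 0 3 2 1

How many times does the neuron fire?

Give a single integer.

t=0: input=0 -> V=0
t=1: input=4 -> V=20
t=2: input=3 -> V=0 FIRE
t=3: input=1 -> V=5
t=4: input=0 -> V=2
t=5: input=4 -> V=0 FIRE
t=6: input=0 -> V=0
t=7: input=3 -> V=15
t=8: input=2 -> V=17
t=9: input=1 -> V=13

Answer: 2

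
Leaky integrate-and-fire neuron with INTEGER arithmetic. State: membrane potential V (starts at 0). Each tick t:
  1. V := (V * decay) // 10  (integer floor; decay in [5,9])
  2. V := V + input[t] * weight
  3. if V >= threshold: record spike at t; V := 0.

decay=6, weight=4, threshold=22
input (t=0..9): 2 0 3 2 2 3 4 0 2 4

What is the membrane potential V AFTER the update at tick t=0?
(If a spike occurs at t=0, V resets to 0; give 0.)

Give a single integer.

t=0: input=2 -> V=8
t=1: input=0 -> V=4
t=2: input=3 -> V=14
t=3: input=2 -> V=16
t=4: input=2 -> V=17
t=5: input=3 -> V=0 FIRE
t=6: input=4 -> V=16
t=7: input=0 -> V=9
t=8: input=2 -> V=13
t=9: input=4 -> V=0 FIRE

Answer: 8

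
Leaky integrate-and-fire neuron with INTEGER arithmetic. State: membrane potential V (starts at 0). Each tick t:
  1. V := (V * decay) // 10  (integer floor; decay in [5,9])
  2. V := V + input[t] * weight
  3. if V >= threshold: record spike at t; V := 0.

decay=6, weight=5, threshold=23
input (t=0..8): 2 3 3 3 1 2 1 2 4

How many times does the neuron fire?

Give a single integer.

t=0: input=2 -> V=10
t=1: input=3 -> V=21
t=2: input=3 -> V=0 FIRE
t=3: input=3 -> V=15
t=4: input=1 -> V=14
t=5: input=2 -> V=18
t=6: input=1 -> V=15
t=7: input=2 -> V=19
t=8: input=4 -> V=0 FIRE

Answer: 2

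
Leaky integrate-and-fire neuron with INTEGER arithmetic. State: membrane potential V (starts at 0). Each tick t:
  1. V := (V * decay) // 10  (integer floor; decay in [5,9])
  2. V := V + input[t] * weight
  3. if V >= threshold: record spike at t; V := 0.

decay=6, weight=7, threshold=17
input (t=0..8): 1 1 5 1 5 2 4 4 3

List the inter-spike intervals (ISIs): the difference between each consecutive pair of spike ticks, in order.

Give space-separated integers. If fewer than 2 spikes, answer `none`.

Answer: 2 2 1 1

Derivation:
t=0: input=1 -> V=7
t=1: input=1 -> V=11
t=2: input=5 -> V=0 FIRE
t=3: input=1 -> V=7
t=4: input=5 -> V=0 FIRE
t=5: input=2 -> V=14
t=6: input=4 -> V=0 FIRE
t=7: input=4 -> V=0 FIRE
t=8: input=3 -> V=0 FIRE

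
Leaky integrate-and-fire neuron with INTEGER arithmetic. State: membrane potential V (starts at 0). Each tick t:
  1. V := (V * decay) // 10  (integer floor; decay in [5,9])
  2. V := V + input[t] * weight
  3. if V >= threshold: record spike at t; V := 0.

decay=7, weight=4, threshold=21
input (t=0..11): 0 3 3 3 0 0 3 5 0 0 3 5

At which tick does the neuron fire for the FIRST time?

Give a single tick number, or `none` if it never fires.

t=0: input=0 -> V=0
t=1: input=3 -> V=12
t=2: input=3 -> V=20
t=3: input=3 -> V=0 FIRE
t=4: input=0 -> V=0
t=5: input=0 -> V=0
t=6: input=3 -> V=12
t=7: input=5 -> V=0 FIRE
t=8: input=0 -> V=0
t=9: input=0 -> V=0
t=10: input=3 -> V=12
t=11: input=5 -> V=0 FIRE

Answer: 3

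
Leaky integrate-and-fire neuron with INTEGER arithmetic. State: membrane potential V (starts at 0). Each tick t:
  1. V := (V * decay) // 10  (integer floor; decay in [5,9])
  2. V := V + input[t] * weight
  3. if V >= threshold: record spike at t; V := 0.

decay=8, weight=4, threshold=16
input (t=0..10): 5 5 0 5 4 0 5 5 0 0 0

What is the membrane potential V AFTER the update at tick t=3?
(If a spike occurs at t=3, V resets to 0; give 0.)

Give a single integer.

t=0: input=5 -> V=0 FIRE
t=1: input=5 -> V=0 FIRE
t=2: input=0 -> V=0
t=3: input=5 -> V=0 FIRE
t=4: input=4 -> V=0 FIRE
t=5: input=0 -> V=0
t=6: input=5 -> V=0 FIRE
t=7: input=5 -> V=0 FIRE
t=8: input=0 -> V=0
t=9: input=0 -> V=0
t=10: input=0 -> V=0

Answer: 0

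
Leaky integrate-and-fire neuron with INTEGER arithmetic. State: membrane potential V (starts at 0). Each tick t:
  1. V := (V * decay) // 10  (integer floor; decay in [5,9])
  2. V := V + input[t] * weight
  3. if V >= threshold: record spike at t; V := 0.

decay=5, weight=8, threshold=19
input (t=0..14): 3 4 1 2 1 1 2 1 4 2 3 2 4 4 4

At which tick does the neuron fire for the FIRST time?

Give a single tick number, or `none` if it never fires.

Answer: 0

Derivation:
t=0: input=3 -> V=0 FIRE
t=1: input=4 -> V=0 FIRE
t=2: input=1 -> V=8
t=3: input=2 -> V=0 FIRE
t=4: input=1 -> V=8
t=5: input=1 -> V=12
t=6: input=2 -> V=0 FIRE
t=7: input=1 -> V=8
t=8: input=4 -> V=0 FIRE
t=9: input=2 -> V=16
t=10: input=3 -> V=0 FIRE
t=11: input=2 -> V=16
t=12: input=4 -> V=0 FIRE
t=13: input=4 -> V=0 FIRE
t=14: input=4 -> V=0 FIRE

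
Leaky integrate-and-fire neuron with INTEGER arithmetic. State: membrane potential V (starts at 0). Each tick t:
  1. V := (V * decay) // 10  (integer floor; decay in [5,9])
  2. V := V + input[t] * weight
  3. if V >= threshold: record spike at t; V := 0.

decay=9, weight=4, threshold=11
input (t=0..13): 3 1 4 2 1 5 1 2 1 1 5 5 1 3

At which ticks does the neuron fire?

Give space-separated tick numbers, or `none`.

t=0: input=3 -> V=0 FIRE
t=1: input=1 -> V=4
t=2: input=4 -> V=0 FIRE
t=3: input=2 -> V=8
t=4: input=1 -> V=0 FIRE
t=5: input=5 -> V=0 FIRE
t=6: input=1 -> V=4
t=7: input=2 -> V=0 FIRE
t=8: input=1 -> V=4
t=9: input=1 -> V=7
t=10: input=5 -> V=0 FIRE
t=11: input=5 -> V=0 FIRE
t=12: input=1 -> V=4
t=13: input=3 -> V=0 FIRE

Answer: 0 2 4 5 7 10 11 13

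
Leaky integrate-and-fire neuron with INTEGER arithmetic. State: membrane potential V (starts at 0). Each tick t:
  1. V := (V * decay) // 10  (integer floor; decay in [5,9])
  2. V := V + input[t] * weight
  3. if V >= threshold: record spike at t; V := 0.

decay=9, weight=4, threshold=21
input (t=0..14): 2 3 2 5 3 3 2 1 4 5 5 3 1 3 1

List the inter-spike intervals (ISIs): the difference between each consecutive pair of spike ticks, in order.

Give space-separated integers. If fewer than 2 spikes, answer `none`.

Answer: 2 4 2 3

Derivation:
t=0: input=2 -> V=8
t=1: input=3 -> V=19
t=2: input=2 -> V=0 FIRE
t=3: input=5 -> V=20
t=4: input=3 -> V=0 FIRE
t=5: input=3 -> V=12
t=6: input=2 -> V=18
t=7: input=1 -> V=20
t=8: input=4 -> V=0 FIRE
t=9: input=5 -> V=20
t=10: input=5 -> V=0 FIRE
t=11: input=3 -> V=12
t=12: input=1 -> V=14
t=13: input=3 -> V=0 FIRE
t=14: input=1 -> V=4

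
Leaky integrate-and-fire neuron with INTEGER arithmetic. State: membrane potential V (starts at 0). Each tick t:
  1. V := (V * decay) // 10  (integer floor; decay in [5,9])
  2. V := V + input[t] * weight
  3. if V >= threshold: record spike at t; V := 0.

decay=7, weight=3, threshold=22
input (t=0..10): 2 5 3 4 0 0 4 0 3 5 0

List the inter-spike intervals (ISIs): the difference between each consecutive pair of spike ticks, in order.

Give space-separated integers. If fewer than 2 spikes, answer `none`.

t=0: input=2 -> V=6
t=1: input=5 -> V=19
t=2: input=3 -> V=0 FIRE
t=3: input=4 -> V=12
t=4: input=0 -> V=8
t=5: input=0 -> V=5
t=6: input=4 -> V=15
t=7: input=0 -> V=10
t=8: input=3 -> V=16
t=9: input=5 -> V=0 FIRE
t=10: input=0 -> V=0

Answer: 7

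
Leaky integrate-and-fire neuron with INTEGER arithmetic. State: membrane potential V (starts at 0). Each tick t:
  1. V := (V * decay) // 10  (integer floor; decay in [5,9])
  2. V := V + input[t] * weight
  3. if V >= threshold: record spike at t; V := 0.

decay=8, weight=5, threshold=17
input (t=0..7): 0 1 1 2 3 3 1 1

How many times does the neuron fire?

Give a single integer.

t=0: input=0 -> V=0
t=1: input=1 -> V=5
t=2: input=1 -> V=9
t=3: input=2 -> V=0 FIRE
t=4: input=3 -> V=15
t=5: input=3 -> V=0 FIRE
t=6: input=1 -> V=5
t=7: input=1 -> V=9

Answer: 2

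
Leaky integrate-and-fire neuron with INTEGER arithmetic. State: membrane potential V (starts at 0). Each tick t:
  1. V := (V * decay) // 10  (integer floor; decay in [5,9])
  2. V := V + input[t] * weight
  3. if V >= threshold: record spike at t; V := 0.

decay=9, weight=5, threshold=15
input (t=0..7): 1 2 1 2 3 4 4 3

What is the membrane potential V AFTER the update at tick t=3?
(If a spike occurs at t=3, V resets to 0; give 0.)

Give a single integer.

t=0: input=1 -> V=5
t=1: input=2 -> V=14
t=2: input=1 -> V=0 FIRE
t=3: input=2 -> V=10
t=4: input=3 -> V=0 FIRE
t=5: input=4 -> V=0 FIRE
t=6: input=4 -> V=0 FIRE
t=7: input=3 -> V=0 FIRE

Answer: 10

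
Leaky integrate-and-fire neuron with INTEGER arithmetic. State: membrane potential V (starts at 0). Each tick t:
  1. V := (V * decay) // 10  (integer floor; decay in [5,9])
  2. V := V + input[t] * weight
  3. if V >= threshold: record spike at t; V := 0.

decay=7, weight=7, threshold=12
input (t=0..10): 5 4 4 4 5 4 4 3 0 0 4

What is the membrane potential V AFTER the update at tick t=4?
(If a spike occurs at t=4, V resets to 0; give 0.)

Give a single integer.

Answer: 0

Derivation:
t=0: input=5 -> V=0 FIRE
t=1: input=4 -> V=0 FIRE
t=2: input=4 -> V=0 FIRE
t=3: input=4 -> V=0 FIRE
t=4: input=5 -> V=0 FIRE
t=5: input=4 -> V=0 FIRE
t=6: input=4 -> V=0 FIRE
t=7: input=3 -> V=0 FIRE
t=8: input=0 -> V=0
t=9: input=0 -> V=0
t=10: input=4 -> V=0 FIRE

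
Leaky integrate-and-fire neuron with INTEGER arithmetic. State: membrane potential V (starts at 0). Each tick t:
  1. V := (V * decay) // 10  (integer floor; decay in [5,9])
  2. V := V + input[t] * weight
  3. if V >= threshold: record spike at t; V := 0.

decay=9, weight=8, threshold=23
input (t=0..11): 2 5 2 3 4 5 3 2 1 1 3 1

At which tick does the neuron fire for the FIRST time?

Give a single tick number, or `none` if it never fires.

t=0: input=2 -> V=16
t=1: input=5 -> V=0 FIRE
t=2: input=2 -> V=16
t=3: input=3 -> V=0 FIRE
t=4: input=4 -> V=0 FIRE
t=5: input=5 -> V=0 FIRE
t=6: input=3 -> V=0 FIRE
t=7: input=2 -> V=16
t=8: input=1 -> V=22
t=9: input=1 -> V=0 FIRE
t=10: input=3 -> V=0 FIRE
t=11: input=1 -> V=8

Answer: 1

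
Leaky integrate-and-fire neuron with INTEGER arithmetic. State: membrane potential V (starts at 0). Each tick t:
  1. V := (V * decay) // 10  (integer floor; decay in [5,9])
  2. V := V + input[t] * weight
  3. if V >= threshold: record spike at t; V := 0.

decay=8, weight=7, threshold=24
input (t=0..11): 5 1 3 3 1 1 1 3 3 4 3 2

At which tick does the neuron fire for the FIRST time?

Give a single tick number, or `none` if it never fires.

t=0: input=5 -> V=0 FIRE
t=1: input=1 -> V=7
t=2: input=3 -> V=0 FIRE
t=3: input=3 -> V=21
t=4: input=1 -> V=23
t=5: input=1 -> V=0 FIRE
t=6: input=1 -> V=7
t=7: input=3 -> V=0 FIRE
t=8: input=3 -> V=21
t=9: input=4 -> V=0 FIRE
t=10: input=3 -> V=21
t=11: input=2 -> V=0 FIRE

Answer: 0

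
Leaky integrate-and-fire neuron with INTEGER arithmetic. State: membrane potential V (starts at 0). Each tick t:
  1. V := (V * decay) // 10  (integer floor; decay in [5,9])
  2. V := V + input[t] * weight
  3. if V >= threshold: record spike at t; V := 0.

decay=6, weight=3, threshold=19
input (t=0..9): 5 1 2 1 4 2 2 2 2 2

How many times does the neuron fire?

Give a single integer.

Answer: 0

Derivation:
t=0: input=5 -> V=15
t=1: input=1 -> V=12
t=2: input=2 -> V=13
t=3: input=1 -> V=10
t=4: input=4 -> V=18
t=5: input=2 -> V=16
t=6: input=2 -> V=15
t=7: input=2 -> V=15
t=8: input=2 -> V=15
t=9: input=2 -> V=15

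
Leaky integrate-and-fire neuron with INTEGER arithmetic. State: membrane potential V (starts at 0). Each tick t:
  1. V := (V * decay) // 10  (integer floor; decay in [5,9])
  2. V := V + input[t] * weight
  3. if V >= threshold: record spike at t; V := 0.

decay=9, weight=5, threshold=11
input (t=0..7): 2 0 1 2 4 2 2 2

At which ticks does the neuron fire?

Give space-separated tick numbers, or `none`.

Answer: 2 4 6

Derivation:
t=0: input=2 -> V=10
t=1: input=0 -> V=9
t=2: input=1 -> V=0 FIRE
t=3: input=2 -> V=10
t=4: input=4 -> V=0 FIRE
t=5: input=2 -> V=10
t=6: input=2 -> V=0 FIRE
t=7: input=2 -> V=10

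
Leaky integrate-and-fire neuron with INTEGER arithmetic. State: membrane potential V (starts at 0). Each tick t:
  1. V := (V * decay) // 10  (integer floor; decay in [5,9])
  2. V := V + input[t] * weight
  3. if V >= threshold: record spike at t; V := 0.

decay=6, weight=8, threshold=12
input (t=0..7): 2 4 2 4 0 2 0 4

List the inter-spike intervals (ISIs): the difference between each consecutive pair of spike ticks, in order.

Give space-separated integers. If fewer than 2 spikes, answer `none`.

Answer: 1 1 1 2 2

Derivation:
t=0: input=2 -> V=0 FIRE
t=1: input=4 -> V=0 FIRE
t=2: input=2 -> V=0 FIRE
t=3: input=4 -> V=0 FIRE
t=4: input=0 -> V=0
t=5: input=2 -> V=0 FIRE
t=6: input=0 -> V=0
t=7: input=4 -> V=0 FIRE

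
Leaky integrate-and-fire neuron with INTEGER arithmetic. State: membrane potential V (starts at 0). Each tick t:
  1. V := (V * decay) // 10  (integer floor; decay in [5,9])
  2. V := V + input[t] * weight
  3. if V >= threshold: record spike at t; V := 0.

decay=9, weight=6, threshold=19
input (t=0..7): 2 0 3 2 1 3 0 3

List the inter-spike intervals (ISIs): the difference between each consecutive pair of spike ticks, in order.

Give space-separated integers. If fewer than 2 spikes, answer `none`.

t=0: input=2 -> V=12
t=1: input=0 -> V=10
t=2: input=3 -> V=0 FIRE
t=3: input=2 -> V=12
t=4: input=1 -> V=16
t=5: input=3 -> V=0 FIRE
t=6: input=0 -> V=0
t=7: input=3 -> V=18

Answer: 3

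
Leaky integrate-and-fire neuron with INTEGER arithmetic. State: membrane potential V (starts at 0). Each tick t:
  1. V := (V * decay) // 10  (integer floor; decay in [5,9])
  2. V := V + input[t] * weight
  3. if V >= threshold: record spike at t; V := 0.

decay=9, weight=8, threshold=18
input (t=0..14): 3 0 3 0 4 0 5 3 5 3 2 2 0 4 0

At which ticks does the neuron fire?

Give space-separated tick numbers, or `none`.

t=0: input=3 -> V=0 FIRE
t=1: input=0 -> V=0
t=2: input=3 -> V=0 FIRE
t=3: input=0 -> V=0
t=4: input=4 -> V=0 FIRE
t=5: input=0 -> V=0
t=6: input=5 -> V=0 FIRE
t=7: input=3 -> V=0 FIRE
t=8: input=5 -> V=0 FIRE
t=9: input=3 -> V=0 FIRE
t=10: input=2 -> V=16
t=11: input=2 -> V=0 FIRE
t=12: input=0 -> V=0
t=13: input=4 -> V=0 FIRE
t=14: input=0 -> V=0

Answer: 0 2 4 6 7 8 9 11 13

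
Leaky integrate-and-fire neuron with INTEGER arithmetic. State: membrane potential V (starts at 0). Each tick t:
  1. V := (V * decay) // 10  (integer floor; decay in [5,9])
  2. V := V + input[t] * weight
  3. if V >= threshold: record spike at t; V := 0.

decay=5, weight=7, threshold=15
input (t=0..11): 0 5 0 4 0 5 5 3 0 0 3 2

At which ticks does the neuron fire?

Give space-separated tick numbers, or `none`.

Answer: 1 3 5 6 7 10

Derivation:
t=0: input=0 -> V=0
t=1: input=5 -> V=0 FIRE
t=2: input=0 -> V=0
t=3: input=4 -> V=0 FIRE
t=4: input=0 -> V=0
t=5: input=5 -> V=0 FIRE
t=6: input=5 -> V=0 FIRE
t=7: input=3 -> V=0 FIRE
t=8: input=0 -> V=0
t=9: input=0 -> V=0
t=10: input=3 -> V=0 FIRE
t=11: input=2 -> V=14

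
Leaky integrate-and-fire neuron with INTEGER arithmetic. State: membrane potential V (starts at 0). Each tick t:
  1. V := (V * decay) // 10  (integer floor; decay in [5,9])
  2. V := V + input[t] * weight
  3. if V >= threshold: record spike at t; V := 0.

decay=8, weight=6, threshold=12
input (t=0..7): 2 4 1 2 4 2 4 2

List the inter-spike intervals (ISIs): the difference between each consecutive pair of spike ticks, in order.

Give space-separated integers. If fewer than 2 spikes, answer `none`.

Answer: 1 2 1 1 1 1

Derivation:
t=0: input=2 -> V=0 FIRE
t=1: input=4 -> V=0 FIRE
t=2: input=1 -> V=6
t=3: input=2 -> V=0 FIRE
t=4: input=4 -> V=0 FIRE
t=5: input=2 -> V=0 FIRE
t=6: input=4 -> V=0 FIRE
t=7: input=2 -> V=0 FIRE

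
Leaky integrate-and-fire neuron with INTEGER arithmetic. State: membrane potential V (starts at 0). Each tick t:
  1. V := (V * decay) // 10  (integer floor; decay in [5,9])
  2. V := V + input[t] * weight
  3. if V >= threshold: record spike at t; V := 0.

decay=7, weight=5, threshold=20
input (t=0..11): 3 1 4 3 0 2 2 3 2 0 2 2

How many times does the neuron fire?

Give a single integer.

t=0: input=3 -> V=15
t=1: input=1 -> V=15
t=2: input=4 -> V=0 FIRE
t=3: input=3 -> V=15
t=4: input=0 -> V=10
t=5: input=2 -> V=17
t=6: input=2 -> V=0 FIRE
t=7: input=3 -> V=15
t=8: input=2 -> V=0 FIRE
t=9: input=0 -> V=0
t=10: input=2 -> V=10
t=11: input=2 -> V=17

Answer: 3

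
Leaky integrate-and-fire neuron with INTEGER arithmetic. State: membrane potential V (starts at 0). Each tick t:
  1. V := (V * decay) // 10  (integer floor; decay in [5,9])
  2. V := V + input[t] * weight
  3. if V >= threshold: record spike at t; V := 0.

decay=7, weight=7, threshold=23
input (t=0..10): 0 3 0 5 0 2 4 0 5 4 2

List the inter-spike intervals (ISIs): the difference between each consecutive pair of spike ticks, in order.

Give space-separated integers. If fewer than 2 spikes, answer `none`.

t=0: input=0 -> V=0
t=1: input=3 -> V=21
t=2: input=0 -> V=14
t=3: input=5 -> V=0 FIRE
t=4: input=0 -> V=0
t=5: input=2 -> V=14
t=6: input=4 -> V=0 FIRE
t=7: input=0 -> V=0
t=8: input=5 -> V=0 FIRE
t=9: input=4 -> V=0 FIRE
t=10: input=2 -> V=14

Answer: 3 2 1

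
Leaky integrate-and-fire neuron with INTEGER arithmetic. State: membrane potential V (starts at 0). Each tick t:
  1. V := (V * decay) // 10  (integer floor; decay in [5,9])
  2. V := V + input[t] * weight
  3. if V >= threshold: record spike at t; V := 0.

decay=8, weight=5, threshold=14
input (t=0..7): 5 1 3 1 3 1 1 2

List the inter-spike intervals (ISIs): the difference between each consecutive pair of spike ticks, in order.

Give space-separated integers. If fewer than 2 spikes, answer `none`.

Answer: 2 2 3

Derivation:
t=0: input=5 -> V=0 FIRE
t=1: input=1 -> V=5
t=2: input=3 -> V=0 FIRE
t=3: input=1 -> V=5
t=4: input=3 -> V=0 FIRE
t=5: input=1 -> V=5
t=6: input=1 -> V=9
t=7: input=2 -> V=0 FIRE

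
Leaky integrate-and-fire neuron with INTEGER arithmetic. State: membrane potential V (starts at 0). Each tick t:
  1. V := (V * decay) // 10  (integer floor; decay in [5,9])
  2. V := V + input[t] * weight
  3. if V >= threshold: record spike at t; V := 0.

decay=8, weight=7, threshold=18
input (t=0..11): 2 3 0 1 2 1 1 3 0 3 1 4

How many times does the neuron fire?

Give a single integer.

Answer: 5

Derivation:
t=0: input=2 -> V=14
t=1: input=3 -> V=0 FIRE
t=2: input=0 -> V=0
t=3: input=1 -> V=7
t=4: input=2 -> V=0 FIRE
t=5: input=1 -> V=7
t=6: input=1 -> V=12
t=7: input=3 -> V=0 FIRE
t=8: input=0 -> V=0
t=9: input=3 -> V=0 FIRE
t=10: input=1 -> V=7
t=11: input=4 -> V=0 FIRE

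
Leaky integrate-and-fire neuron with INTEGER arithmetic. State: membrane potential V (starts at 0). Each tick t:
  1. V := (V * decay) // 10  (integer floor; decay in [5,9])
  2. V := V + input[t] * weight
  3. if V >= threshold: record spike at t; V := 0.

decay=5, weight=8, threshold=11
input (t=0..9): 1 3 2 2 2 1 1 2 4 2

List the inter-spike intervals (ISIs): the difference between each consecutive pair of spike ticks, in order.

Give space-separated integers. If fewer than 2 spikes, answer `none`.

Answer: 1 1 1 2 1 1 1

Derivation:
t=0: input=1 -> V=8
t=1: input=3 -> V=0 FIRE
t=2: input=2 -> V=0 FIRE
t=3: input=2 -> V=0 FIRE
t=4: input=2 -> V=0 FIRE
t=5: input=1 -> V=8
t=6: input=1 -> V=0 FIRE
t=7: input=2 -> V=0 FIRE
t=8: input=4 -> V=0 FIRE
t=9: input=2 -> V=0 FIRE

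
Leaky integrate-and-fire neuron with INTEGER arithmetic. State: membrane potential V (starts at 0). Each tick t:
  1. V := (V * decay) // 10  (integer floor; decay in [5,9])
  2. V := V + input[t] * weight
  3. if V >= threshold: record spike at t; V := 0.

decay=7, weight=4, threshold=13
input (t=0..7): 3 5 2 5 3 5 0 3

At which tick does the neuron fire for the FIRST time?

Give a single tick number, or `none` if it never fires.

t=0: input=3 -> V=12
t=1: input=5 -> V=0 FIRE
t=2: input=2 -> V=8
t=3: input=5 -> V=0 FIRE
t=4: input=3 -> V=12
t=5: input=5 -> V=0 FIRE
t=6: input=0 -> V=0
t=7: input=3 -> V=12

Answer: 1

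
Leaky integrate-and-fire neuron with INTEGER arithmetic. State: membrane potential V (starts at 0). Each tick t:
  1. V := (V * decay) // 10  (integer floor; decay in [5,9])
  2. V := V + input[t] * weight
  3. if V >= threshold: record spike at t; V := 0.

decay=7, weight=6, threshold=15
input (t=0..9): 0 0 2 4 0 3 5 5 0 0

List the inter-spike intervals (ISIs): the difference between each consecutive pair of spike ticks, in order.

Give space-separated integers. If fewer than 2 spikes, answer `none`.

Answer: 2 1 1

Derivation:
t=0: input=0 -> V=0
t=1: input=0 -> V=0
t=2: input=2 -> V=12
t=3: input=4 -> V=0 FIRE
t=4: input=0 -> V=0
t=5: input=3 -> V=0 FIRE
t=6: input=5 -> V=0 FIRE
t=7: input=5 -> V=0 FIRE
t=8: input=0 -> V=0
t=9: input=0 -> V=0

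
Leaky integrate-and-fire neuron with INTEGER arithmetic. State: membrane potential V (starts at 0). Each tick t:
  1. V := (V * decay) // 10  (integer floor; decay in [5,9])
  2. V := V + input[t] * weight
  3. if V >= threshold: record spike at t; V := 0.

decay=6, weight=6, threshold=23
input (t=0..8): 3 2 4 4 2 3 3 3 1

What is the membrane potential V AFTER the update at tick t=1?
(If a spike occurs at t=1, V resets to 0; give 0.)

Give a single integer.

Answer: 22

Derivation:
t=0: input=3 -> V=18
t=1: input=2 -> V=22
t=2: input=4 -> V=0 FIRE
t=3: input=4 -> V=0 FIRE
t=4: input=2 -> V=12
t=5: input=3 -> V=0 FIRE
t=6: input=3 -> V=18
t=7: input=3 -> V=0 FIRE
t=8: input=1 -> V=6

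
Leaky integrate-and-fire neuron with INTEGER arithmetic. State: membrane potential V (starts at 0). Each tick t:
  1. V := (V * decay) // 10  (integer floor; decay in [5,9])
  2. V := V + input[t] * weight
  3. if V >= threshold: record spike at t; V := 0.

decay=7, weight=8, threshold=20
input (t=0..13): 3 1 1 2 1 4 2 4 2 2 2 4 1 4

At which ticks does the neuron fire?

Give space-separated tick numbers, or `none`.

Answer: 0 3 5 7 9 11 13

Derivation:
t=0: input=3 -> V=0 FIRE
t=1: input=1 -> V=8
t=2: input=1 -> V=13
t=3: input=2 -> V=0 FIRE
t=4: input=1 -> V=8
t=5: input=4 -> V=0 FIRE
t=6: input=2 -> V=16
t=7: input=4 -> V=0 FIRE
t=8: input=2 -> V=16
t=9: input=2 -> V=0 FIRE
t=10: input=2 -> V=16
t=11: input=4 -> V=0 FIRE
t=12: input=1 -> V=8
t=13: input=4 -> V=0 FIRE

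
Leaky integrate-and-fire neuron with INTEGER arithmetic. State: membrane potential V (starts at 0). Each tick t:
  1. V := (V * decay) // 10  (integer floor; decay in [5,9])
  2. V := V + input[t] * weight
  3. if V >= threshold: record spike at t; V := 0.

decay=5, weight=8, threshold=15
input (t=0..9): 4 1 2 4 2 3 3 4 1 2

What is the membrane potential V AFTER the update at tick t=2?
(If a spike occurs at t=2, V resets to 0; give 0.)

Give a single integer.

t=0: input=4 -> V=0 FIRE
t=1: input=1 -> V=8
t=2: input=2 -> V=0 FIRE
t=3: input=4 -> V=0 FIRE
t=4: input=2 -> V=0 FIRE
t=5: input=3 -> V=0 FIRE
t=6: input=3 -> V=0 FIRE
t=7: input=4 -> V=0 FIRE
t=8: input=1 -> V=8
t=9: input=2 -> V=0 FIRE

Answer: 0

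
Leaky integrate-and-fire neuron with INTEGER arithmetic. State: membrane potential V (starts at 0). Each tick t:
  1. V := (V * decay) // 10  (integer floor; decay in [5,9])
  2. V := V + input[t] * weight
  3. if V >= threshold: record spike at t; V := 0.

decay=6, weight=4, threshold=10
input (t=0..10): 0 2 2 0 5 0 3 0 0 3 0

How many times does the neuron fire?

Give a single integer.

Answer: 4

Derivation:
t=0: input=0 -> V=0
t=1: input=2 -> V=8
t=2: input=2 -> V=0 FIRE
t=3: input=0 -> V=0
t=4: input=5 -> V=0 FIRE
t=5: input=0 -> V=0
t=6: input=3 -> V=0 FIRE
t=7: input=0 -> V=0
t=8: input=0 -> V=0
t=9: input=3 -> V=0 FIRE
t=10: input=0 -> V=0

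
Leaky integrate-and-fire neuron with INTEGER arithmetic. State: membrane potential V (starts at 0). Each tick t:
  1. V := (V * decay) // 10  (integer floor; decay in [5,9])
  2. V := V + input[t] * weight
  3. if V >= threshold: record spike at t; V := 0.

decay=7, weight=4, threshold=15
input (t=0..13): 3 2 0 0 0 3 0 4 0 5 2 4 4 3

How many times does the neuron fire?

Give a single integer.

t=0: input=3 -> V=12
t=1: input=2 -> V=0 FIRE
t=2: input=0 -> V=0
t=3: input=0 -> V=0
t=4: input=0 -> V=0
t=5: input=3 -> V=12
t=6: input=0 -> V=8
t=7: input=4 -> V=0 FIRE
t=8: input=0 -> V=0
t=9: input=5 -> V=0 FIRE
t=10: input=2 -> V=8
t=11: input=4 -> V=0 FIRE
t=12: input=4 -> V=0 FIRE
t=13: input=3 -> V=12

Answer: 5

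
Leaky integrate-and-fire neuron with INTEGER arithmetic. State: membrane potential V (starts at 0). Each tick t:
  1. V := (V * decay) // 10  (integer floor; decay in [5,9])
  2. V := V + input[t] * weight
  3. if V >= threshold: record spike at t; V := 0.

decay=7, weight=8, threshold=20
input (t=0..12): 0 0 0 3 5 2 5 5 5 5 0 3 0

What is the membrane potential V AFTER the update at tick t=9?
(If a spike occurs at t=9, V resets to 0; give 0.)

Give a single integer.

t=0: input=0 -> V=0
t=1: input=0 -> V=0
t=2: input=0 -> V=0
t=3: input=3 -> V=0 FIRE
t=4: input=5 -> V=0 FIRE
t=5: input=2 -> V=16
t=6: input=5 -> V=0 FIRE
t=7: input=5 -> V=0 FIRE
t=8: input=5 -> V=0 FIRE
t=9: input=5 -> V=0 FIRE
t=10: input=0 -> V=0
t=11: input=3 -> V=0 FIRE
t=12: input=0 -> V=0

Answer: 0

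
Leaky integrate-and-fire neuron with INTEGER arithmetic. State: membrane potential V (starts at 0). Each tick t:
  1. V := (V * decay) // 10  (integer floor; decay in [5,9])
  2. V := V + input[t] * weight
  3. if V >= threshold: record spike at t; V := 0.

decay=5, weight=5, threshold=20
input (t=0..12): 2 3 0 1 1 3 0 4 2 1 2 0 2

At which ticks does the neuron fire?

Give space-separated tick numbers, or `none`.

Answer: 1 7

Derivation:
t=0: input=2 -> V=10
t=1: input=3 -> V=0 FIRE
t=2: input=0 -> V=0
t=3: input=1 -> V=5
t=4: input=1 -> V=7
t=5: input=3 -> V=18
t=6: input=0 -> V=9
t=7: input=4 -> V=0 FIRE
t=8: input=2 -> V=10
t=9: input=1 -> V=10
t=10: input=2 -> V=15
t=11: input=0 -> V=7
t=12: input=2 -> V=13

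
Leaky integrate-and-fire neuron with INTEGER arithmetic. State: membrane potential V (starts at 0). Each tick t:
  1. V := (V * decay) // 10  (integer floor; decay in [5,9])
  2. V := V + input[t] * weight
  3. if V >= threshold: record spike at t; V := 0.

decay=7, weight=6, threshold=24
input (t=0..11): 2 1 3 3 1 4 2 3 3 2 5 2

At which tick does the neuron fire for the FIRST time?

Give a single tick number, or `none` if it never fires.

Answer: 2

Derivation:
t=0: input=2 -> V=12
t=1: input=1 -> V=14
t=2: input=3 -> V=0 FIRE
t=3: input=3 -> V=18
t=4: input=1 -> V=18
t=5: input=4 -> V=0 FIRE
t=6: input=2 -> V=12
t=7: input=3 -> V=0 FIRE
t=8: input=3 -> V=18
t=9: input=2 -> V=0 FIRE
t=10: input=5 -> V=0 FIRE
t=11: input=2 -> V=12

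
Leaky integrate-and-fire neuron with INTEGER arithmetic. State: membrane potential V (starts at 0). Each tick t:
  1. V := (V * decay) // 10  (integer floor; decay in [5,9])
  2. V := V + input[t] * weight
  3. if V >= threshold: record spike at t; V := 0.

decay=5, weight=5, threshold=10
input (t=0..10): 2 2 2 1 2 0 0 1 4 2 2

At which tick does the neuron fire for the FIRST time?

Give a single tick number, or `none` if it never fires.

t=0: input=2 -> V=0 FIRE
t=1: input=2 -> V=0 FIRE
t=2: input=2 -> V=0 FIRE
t=3: input=1 -> V=5
t=4: input=2 -> V=0 FIRE
t=5: input=0 -> V=0
t=6: input=0 -> V=0
t=7: input=1 -> V=5
t=8: input=4 -> V=0 FIRE
t=9: input=2 -> V=0 FIRE
t=10: input=2 -> V=0 FIRE

Answer: 0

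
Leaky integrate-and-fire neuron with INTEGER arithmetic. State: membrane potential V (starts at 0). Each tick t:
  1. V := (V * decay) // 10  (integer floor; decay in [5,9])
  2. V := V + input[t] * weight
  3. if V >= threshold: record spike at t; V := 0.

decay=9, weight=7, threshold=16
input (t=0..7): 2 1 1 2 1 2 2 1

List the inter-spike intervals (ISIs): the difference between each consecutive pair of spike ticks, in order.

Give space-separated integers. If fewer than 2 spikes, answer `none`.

t=0: input=2 -> V=14
t=1: input=1 -> V=0 FIRE
t=2: input=1 -> V=7
t=3: input=2 -> V=0 FIRE
t=4: input=1 -> V=7
t=5: input=2 -> V=0 FIRE
t=6: input=2 -> V=14
t=7: input=1 -> V=0 FIRE

Answer: 2 2 2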